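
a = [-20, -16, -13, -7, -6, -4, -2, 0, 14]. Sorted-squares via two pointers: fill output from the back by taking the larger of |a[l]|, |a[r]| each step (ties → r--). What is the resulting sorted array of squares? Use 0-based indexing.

[0, 4, 16, 36, 49, 169, 196, 256, 400]

[0,8] |-20|>|14| out[8]=400 → l++
[1,8] |-16|>|14| out[7]=256 → l++
[2,8] |-13|<=|14| out[6]=196 → r--
[2,7] |-13|>|0| out[5]=169 → l++
[3,7] |-7|>|0| out[4]=49 → l++
[4,7] |-6|>|0| out[3]=36 → l++
[5,7] |-4|>|0| out[2]=16 → l++
[6,7] |-2|>|0| out[1]=4 → l++
[7,7] |0|<=|0| out[0]=0 → r--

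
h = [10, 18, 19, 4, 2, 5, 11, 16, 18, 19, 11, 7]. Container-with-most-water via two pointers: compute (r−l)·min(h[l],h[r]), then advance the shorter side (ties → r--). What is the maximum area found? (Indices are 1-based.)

max area = 144

[1,12] min(10,7)*11=77 best=77 * → r--
[1,11] min(10,11)*10=100 best=100 * → l++
[2,11] min(18,11)*9=99 best=100 → r--
[2,10] min(18,19)*8=144 best=144 * → l++
[3,10] min(19,19)*7=133 best=144 → r--
[3,9] min(19,18)*6=108 best=144 → r--
[3,8] min(19,16)*5=80 best=144 → r--
[3,7] min(19,11)*4=44 best=144 → r--
[3,6] min(19,5)*3=15 best=144 → r--
[3,5] min(19,2)*2=4 best=144 → r--
[3,4] min(19,4)*1=4 best=144 → r--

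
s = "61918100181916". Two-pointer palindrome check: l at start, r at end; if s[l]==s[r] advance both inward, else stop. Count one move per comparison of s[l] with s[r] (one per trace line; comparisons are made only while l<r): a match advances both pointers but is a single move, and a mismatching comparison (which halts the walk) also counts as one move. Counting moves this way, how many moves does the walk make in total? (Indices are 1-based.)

l=1 r=14: '6'=='6', l++,r--
l=2 r=13: '1'=='1', l++,r--
l=3 r=12: '9'=='9', l++,r--
l=4 r=11: '1'=='1', l++,r--
l=5 r=10: '8'=='8', l++,r--
l=6 r=9: '1'=='1', l++,r--
l=7 r=8: '0'=='0', l++,r--

7 moves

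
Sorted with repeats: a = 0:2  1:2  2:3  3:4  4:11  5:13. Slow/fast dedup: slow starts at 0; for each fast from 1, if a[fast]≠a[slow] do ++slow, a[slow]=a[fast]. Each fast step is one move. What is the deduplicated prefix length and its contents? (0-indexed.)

length 5; prefix = [2, 3, 4, 11, 13]

(s=0,f=1) a[fast]=2=a[slow] dup → fast++
(s=0,f=2) a[fast]=3≠a[slow]=2 write a[1]=3 → slow++,fast++
(s=1,f=3) a[fast]=4≠a[slow]=3 write a[2]=4 → slow++,fast++
(s=2,f=4) a[fast]=11≠a[slow]=4 write a[3]=11 → slow++,fast++
(s=3,f=5) a[fast]=13≠a[slow]=11 write a[4]=13 → slow++,fast++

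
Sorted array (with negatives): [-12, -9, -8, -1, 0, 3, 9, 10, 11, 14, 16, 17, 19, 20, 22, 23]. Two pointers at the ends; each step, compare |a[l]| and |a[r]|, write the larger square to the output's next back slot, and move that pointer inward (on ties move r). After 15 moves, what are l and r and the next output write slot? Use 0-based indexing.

l=0 r=15: |-12|<=|23| out[15]=529, r--
l=0 r=14: |-12|<=|22| out[14]=484, r--
l=0 r=13: |-12|<=|20| out[13]=400, r--
l=0 r=12: |-12|<=|19| out[12]=361, r--
l=0 r=11: |-12|<=|17| out[11]=289, r--
l=0 r=10: |-12|<=|16| out[10]=256, r--
l=0 r=9: |-12|<=|14| out[9]=196, r--
l=0 r=8: |-12|>|11| out[8]=144, l++
l=1 r=8: |-9|<=|11| out[7]=121, r--
l=1 r=7: |-9|<=|10| out[6]=100, r--
l=1 r=6: |-9|<=|9| out[5]=81, r--
l=1 r=5: |-9|>|3| out[4]=81, l++
l=2 r=5: |-8|>|3| out[3]=64, l++
l=3 r=5: |-1|<=|3| out[2]=9, r--
l=3 r=4: |-1|>|0| out[1]=1, l++

l=4, r=4, next write slot=0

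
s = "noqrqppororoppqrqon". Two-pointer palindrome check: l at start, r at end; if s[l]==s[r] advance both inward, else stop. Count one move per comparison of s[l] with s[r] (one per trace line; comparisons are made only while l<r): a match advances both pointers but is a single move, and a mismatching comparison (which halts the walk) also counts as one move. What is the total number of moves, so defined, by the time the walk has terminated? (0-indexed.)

9 moves

l=0 r=18: 'n'=='n', l++,r--
l=1 r=17: 'o'=='o', l++,r--
l=2 r=16: 'q'=='q', l++,r--
l=3 r=15: 'r'=='r', l++,r--
l=4 r=14: 'q'=='q', l++,r--
l=5 r=13: 'p'=='p', l++,r--
l=6 r=12: 'p'=='p', l++,r--
l=7 r=11: 'o'=='o', l++,r--
l=8 r=10: 'r'=='r', l++,r--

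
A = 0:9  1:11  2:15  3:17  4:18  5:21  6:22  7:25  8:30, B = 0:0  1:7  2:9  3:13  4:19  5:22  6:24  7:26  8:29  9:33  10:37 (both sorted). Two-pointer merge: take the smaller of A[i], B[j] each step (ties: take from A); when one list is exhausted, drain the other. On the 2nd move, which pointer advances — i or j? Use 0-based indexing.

[i=0,j=0] A[i]=9>B[j]=0 take 0 → j++
[i=0,j=1] A[i]=9>B[j]=7 take 7 → j++

j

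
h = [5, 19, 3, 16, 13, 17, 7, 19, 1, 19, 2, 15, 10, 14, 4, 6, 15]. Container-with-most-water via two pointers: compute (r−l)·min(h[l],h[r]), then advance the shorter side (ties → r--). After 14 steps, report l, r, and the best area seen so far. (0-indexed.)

l=1, r=3, best area=225

l=0 r=16: min(5,15)*16=80 best=80 *, l++
l=1 r=16: min(19,15)*15=225 best=225 *, r--
l=1 r=15: min(19,6)*14=84 best=225, r--
l=1 r=14: min(19,4)*13=52 best=225, r--
l=1 r=13: min(19,14)*12=168 best=225, r--
l=1 r=12: min(19,10)*11=110 best=225, r--
l=1 r=11: min(19,15)*10=150 best=225, r--
l=1 r=10: min(19,2)*9=18 best=225, r--
l=1 r=9: min(19,19)*8=152 best=225, r--
l=1 r=8: min(19,1)*7=7 best=225, r--
l=1 r=7: min(19,19)*6=114 best=225, r--
l=1 r=6: min(19,7)*5=35 best=225, r--
l=1 r=5: min(19,17)*4=68 best=225, r--
l=1 r=4: min(19,13)*3=39 best=225, r--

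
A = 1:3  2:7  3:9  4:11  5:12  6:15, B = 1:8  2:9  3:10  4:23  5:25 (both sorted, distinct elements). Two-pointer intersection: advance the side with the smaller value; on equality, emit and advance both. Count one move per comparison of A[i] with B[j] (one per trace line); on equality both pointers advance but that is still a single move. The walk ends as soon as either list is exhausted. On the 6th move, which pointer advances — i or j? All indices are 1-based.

i

i=1 j=1: 3<8, i++
i=2 j=1: 7<8, i++
i=3 j=1: 9>8, j++
i=3 j=2: 9==9 emit, i++,j++
i=4 j=3: 11>10, j++
i=4 j=4: 11<23, i++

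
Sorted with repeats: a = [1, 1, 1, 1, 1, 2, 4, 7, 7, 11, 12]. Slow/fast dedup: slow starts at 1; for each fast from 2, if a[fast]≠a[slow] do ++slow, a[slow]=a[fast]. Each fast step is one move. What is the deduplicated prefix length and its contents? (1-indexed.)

slow=1 fast=2: a[fast]=1=a[slow] dup, fast++
slow=1 fast=3: a[fast]=1=a[slow] dup, fast++
slow=1 fast=4: a[fast]=1=a[slow] dup, fast++
slow=1 fast=5: a[fast]=1=a[slow] dup, fast++
slow=1 fast=6: a[fast]=2≠a[slow]=1 write a[2]=2, slow++,fast++
slow=2 fast=7: a[fast]=4≠a[slow]=2 write a[3]=4, slow++,fast++
slow=3 fast=8: a[fast]=7≠a[slow]=4 write a[4]=7, slow++,fast++
slow=4 fast=9: a[fast]=7=a[slow] dup, fast++
slow=4 fast=10: a[fast]=11≠a[slow]=7 write a[5]=11, slow++,fast++
slow=5 fast=11: a[fast]=12≠a[slow]=11 write a[6]=12, slow++,fast++

length 6; prefix = [1, 2, 4, 7, 11, 12]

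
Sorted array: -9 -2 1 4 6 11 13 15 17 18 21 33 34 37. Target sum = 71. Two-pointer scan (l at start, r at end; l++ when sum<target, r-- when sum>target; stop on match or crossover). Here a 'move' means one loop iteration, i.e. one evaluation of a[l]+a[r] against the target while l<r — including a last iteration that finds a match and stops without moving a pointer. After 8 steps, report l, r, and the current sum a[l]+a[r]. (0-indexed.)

l=8, r=13, sum=54

[0,13] -9+37=28 <71 → l++
[1,13] -2+37=35 <71 → l++
[2,13] 1+37=38 <71 → l++
[3,13] 4+37=41 <71 → l++
[4,13] 6+37=43 <71 → l++
[5,13] 11+37=48 <71 → l++
[6,13] 13+37=50 <71 → l++
[7,13] 15+37=52 <71 → l++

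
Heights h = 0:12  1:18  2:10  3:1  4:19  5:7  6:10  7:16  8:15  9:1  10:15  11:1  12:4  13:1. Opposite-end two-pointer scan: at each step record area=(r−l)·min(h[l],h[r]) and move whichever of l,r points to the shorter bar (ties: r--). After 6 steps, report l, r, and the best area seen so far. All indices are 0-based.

l=1, r=8, best area=135

[0,13] min(12,1)*13=13 best=13 * → r--
[0,12] min(12,4)*12=48 best=48 * → r--
[0,11] min(12,1)*11=11 best=48 → r--
[0,10] min(12,15)*10=120 best=120 * → l++
[1,10] min(18,15)*9=135 best=135 * → r--
[1,9] min(18,1)*8=8 best=135 → r--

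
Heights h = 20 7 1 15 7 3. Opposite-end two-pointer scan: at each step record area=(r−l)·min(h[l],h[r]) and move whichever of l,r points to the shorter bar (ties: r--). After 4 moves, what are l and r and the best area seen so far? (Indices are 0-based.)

l=0 r=5: min(20,3)*5=15 best=15 *, r--
l=0 r=4: min(20,7)*4=28 best=28 *, r--
l=0 r=3: min(20,15)*3=45 best=45 *, r--
l=0 r=2: min(20,1)*2=2 best=45, r--

l=0, r=1, best area=45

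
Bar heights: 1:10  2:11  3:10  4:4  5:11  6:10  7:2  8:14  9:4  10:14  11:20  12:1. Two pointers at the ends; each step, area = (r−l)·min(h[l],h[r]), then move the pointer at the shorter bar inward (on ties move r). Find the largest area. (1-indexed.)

max area = 100

[1,12] min(10,1)*11=11 best=11 * → r--
[1,11] min(10,20)*10=100 best=100 * → l++
[2,11] min(11,20)*9=99 best=100 → l++
[3,11] min(10,20)*8=80 best=100 → l++
[4,11] min(4,20)*7=28 best=100 → l++
[5,11] min(11,20)*6=66 best=100 → l++
[6,11] min(10,20)*5=50 best=100 → l++
[7,11] min(2,20)*4=8 best=100 → l++
[8,11] min(14,20)*3=42 best=100 → l++
[9,11] min(4,20)*2=8 best=100 → l++
[10,11] min(14,20)*1=14 best=100 → l++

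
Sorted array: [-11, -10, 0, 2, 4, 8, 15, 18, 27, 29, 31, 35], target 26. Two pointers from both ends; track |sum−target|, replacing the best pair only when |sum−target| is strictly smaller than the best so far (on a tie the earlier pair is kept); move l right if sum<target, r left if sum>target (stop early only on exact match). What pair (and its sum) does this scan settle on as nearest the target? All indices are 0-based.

pair (8, 18) with sum 26 (|Δ|=0)

l=0 r=11: -11+35=24 d=2 *, l++
l=1 r=11: -10+35=25 d=1 *, l++
l=2 r=11: 0+35=35 d=9, r--
l=2 r=10: 0+31=31 d=5, r--
l=2 r=9: 0+29=29 d=3, r--
l=2 r=8: 0+27=27 d=1, r--
l=2 r=7: 0+18=18 d=8, l++
l=3 r=7: 2+18=20 d=6, l++
l=4 r=7: 4+18=22 d=4, l++
l=5 r=7: 8+18=26 d=0 *, stop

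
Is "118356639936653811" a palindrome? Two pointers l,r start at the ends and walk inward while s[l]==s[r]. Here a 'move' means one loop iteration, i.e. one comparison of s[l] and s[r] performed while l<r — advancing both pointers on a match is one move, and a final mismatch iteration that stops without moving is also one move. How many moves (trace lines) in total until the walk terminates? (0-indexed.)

l=0 r=17: '1'=='1', l++,r--
l=1 r=16: '1'=='1', l++,r--
l=2 r=15: '8'=='8', l++,r--
l=3 r=14: '3'=='3', l++,r--
l=4 r=13: '5'=='5', l++,r--
l=5 r=12: '6'=='6', l++,r--
l=6 r=11: '6'=='6', l++,r--
l=7 r=10: '3'=='3', l++,r--
l=8 r=9: '9'=='9', l++,r--

9 moves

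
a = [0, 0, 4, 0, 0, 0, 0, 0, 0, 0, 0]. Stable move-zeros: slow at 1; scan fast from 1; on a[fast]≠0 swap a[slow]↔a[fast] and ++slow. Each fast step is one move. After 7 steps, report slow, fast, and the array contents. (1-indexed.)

(s=1,f=1) a[fast]=0 → fast++
(s=1,f=2) a[fast]=0 → fast++
(s=1,f=3) a[fast]=4≠0 swap→a[1]=4 → slow++,fast++
(s=2,f=4) a[fast]=0 → fast++
(s=2,f=5) a[fast]=0 → fast++
(s=2,f=6) a[fast]=0 → fast++
(s=2,f=7) a[fast]=0 → fast++

slow=2, fast=8, a=[4, 0, 0, 0, 0, 0, 0, 0, 0, 0, 0]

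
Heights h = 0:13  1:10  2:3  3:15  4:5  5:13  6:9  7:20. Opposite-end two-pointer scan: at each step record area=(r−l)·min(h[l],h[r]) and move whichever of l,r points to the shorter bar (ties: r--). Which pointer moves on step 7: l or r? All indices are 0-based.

l

[0,7] min(13,20)*7=91 best=91 * → l++
[1,7] min(10,20)*6=60 best=91 → l++
[2,7] min(3,20)*5=15 best=91 → l++
[3,7] min(15,20)*4=60 best=91 → l++
[4,7] min(5,20)*3=15 best=91 → l++
[5,7] min(13,20)*2=26 best=91 → l++
[6,7] min(9,20)*1=9 best=91 → l++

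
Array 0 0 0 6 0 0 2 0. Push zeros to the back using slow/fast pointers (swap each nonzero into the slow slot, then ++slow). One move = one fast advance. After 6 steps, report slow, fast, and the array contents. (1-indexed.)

(s=1,f=1) a[fast]=0 → fast++
(s=1,f=2) a[fast]=0 → fast++
(s=1,f=3) a[fast]=0 → fast++
(s=1,f=4) a[fast]=6≠0 swap→a[1]=6 → slow++,fast++
(s=2,f=5) a[fast]=0 → fast++
(s=2,f=6) a[fast]=0 → fast++

slow=2, fast=7, a=[6, 0, 0, 0, 0, 0, 2, 0]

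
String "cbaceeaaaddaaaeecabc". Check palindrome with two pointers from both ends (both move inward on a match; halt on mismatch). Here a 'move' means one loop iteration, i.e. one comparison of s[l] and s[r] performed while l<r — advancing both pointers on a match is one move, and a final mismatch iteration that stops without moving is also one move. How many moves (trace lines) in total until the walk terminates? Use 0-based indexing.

10 moves

[0,19] 'c'=='c' → l++,r--
[1,18] 'b'=='b' → l++,r--
[2,17] 'a'=='a' → l++,r--
[3,16] 'c'=='c' → l++,r--
[4,15] 'e'=='e' → l++,r--
[5,14] 'e'=='e' → l++,r--
[6,13] 'a'=='a' → l++,r--
[7,12] 'a'=='a' → l++,r--
[8,11] 'a'=='a' → l++,r--
[9,10] 'd'=='d' → l++,r--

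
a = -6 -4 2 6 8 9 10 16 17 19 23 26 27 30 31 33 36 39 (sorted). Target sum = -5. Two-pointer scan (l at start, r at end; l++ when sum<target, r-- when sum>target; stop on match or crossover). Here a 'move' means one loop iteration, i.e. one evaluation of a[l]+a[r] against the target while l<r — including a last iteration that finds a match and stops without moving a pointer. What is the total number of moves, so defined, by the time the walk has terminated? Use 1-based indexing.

17 moves

l=1 r=18: -6+39=33 >-5, r--
l=1 r=17: -6+36=30 >-5, r--
l=1 r=16: -6+33=27 >-5, r--
l=1 r=15: -6+31=25 >-5, r--
l=1 r=14: -6+30=24 >-5, r--
l=1 r=13: -6+27=21 >-5, r--
l=1 r=12: -6+26=20 >-5, r--
l=1 r=11: -6+23=17 >-5, r--
l=1 r=10: -6+19=13 >-5, r--
l=1 r=9: -6+17=11 >-5, r--
l=1 r=8: -6+16=10 >-5, r--
l=1 r=7: -6+10=4 >-5, r--
l=1 r=6: -6+9=3 >-5, r--
l=1 r=5: -6+8=2 >-5, r--
l=1 r=4: -6+6=0 >-5, r--
l=1 r=3: -6+2=-4 >-5, r--
l=1 r=2: -6+-4=-10 <-5, l++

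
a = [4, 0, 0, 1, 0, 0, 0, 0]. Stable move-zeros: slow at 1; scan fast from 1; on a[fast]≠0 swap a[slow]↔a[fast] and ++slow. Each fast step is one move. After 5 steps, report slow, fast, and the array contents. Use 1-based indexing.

slow=3, fast=6, a=[4, 1, 0, 0, 0, 0, 0, 0]

slow=1 fast=1: a[fast]=4≠0 swap→a[1]=4, slow++,fast++
slow=2 fast=2: a[fast]=0, fast++
slow=2 fast=3: a[fast]=0, fast++
slow=2 fast=4: a[fast]=1≠0 swap→a[2]=1, slow++,fast++
slow=3 fast=5: a[fast]=0, fast++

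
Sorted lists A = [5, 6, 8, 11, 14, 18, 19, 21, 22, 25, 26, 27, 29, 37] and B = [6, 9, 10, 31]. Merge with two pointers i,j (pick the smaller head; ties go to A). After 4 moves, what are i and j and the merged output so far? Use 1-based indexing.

i=4, j=2, merged so far=[5, 6, 6, 8]

i=1 j=1: A[i]=5<=B[j]=6 take 5, i++
i=2 j=1: A[i]=6<=B[j]=6 take 6, i++
i=3 j=1: A[i]=8>B[j]=6 take 6, j++
i=3 j=2: A[i]=8<=B[j]=9 take 8, i++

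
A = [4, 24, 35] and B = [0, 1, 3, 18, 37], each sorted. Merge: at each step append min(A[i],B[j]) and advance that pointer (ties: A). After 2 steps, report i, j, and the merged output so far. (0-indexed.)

i=0 j=0: A[i]=4>B[j]=0 take 0, j++
i=0 j=1: A[i]=4>B[j]=1 take 1, j++

i=0, j=2, merged so far=[0, 1]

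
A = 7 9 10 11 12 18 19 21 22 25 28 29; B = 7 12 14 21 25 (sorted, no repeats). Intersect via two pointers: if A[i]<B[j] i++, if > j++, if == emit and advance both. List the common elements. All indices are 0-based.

intersection = [7, 12, 21, 25]

i=0 j=0: 7==7 emit, i++,j++
i=1 j=1: 9<12, i++
i=2 j=1: 10<12, i++
i=3 j=1: 11<12, i++
i=4 j=1: 12==12 emit, i++,j++
i=5 j=2: 18>14, j++
i=5 j=3: 18<21, i++
i=6 j=3: 19<21, i++
i=7 j=3: 21==21 emit, i++,j++
i=8 j=4: 22<25, i++
i=9 j=4: 25==25 emit, i++,j++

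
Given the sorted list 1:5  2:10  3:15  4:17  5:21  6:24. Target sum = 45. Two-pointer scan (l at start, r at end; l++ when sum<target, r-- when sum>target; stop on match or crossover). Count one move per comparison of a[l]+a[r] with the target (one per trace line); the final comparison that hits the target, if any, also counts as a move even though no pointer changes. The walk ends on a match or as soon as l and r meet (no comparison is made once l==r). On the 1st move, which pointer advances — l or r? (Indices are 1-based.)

l

l=1 r=6: 5+24=29 <45, l++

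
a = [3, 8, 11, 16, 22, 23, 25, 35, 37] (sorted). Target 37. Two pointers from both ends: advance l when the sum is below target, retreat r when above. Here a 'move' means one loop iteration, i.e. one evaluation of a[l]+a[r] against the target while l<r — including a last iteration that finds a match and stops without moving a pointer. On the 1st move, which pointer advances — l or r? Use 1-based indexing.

r

[1,9] 3+37=40 >37 → r--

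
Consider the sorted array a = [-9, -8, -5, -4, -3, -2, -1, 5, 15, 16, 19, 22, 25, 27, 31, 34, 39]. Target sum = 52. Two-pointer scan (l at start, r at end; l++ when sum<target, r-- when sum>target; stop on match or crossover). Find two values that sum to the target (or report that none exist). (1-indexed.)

(25, 27)

[1,17] -9+39=30 <52 → l++
[2,17] -8+39=31 <52 → l++
[3,17] -5+39=34 <52 → l++
[4,17] -4+39=35 <52 → l++
[5,17] -3+39=36 <52 → l++
[6,17] -2+39=37 <52 → l++
[7,17] -1+39=38 <52 → l++
[8,17] 5+39=44 <52 → l++
[9,17] 15+39=54 >52 → r--
[9,16] 15+34=49 <52 → l++
[10,16] 16+34=50 <52 → l++
[11,16] 19+34=53 >52 → r--
[11,15] 19+31=50 <52 → l++
[12,15] 22+31=53 >52 → r--
[12,14] 22+27=49 <52 → l++
[13,14] 25+27=52 → found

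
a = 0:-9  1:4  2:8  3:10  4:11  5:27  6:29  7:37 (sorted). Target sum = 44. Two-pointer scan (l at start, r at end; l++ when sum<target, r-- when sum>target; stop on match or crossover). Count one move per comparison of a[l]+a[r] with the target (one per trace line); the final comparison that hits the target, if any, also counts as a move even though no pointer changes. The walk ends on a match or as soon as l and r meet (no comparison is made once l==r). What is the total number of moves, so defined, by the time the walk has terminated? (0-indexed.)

l=0 r=7: -9+37=28 <44, l++
l=1 r=7: 4+37=41 <44, l++
l=2 r=7: 8+37=45 >44, r--
l=2 r=6: 8+29=37 <44, l++
l=3 r=6: 10+29=39 <44, l++
l=4 r=6: 11+29=40 <44, l++
l=5 r=6: 27+29=56 >44, r--

7 moves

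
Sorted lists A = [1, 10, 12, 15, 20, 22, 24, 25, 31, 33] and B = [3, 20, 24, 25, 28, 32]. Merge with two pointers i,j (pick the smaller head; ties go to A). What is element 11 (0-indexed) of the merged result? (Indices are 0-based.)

i=0 j=0: A[i]=1<=B[j]=3 take 1, i++
i=1 j=0: A[i]=10>B[j]=3 take 3, j++
i=1 j=1: A[i]=10<=B[j]=20 take 10, i++
i=2 j=1: A[i]=12<=B[j]=20 take 12, i++
i=3 j=1: A[i]=15<=B[j]=20 take 15, i++
i=4 j=1: A[i]=20<=B[j]=20 take 20, i++
i=5 j=1: A[i]=22>B[j]=20 take 20, j++
i=5 j=2: A[i]=22<=B[j]=24 take 22, i++
i=6 j=2: A[i]=24<=B[j]=24 take 24, i++
i=7 j=2: A[i]=25>B[j]=24 take 24, j++
i=7 j=3: A[i]=25<=B[j]=25 take 25, i++
i=8 j=3: A[i]=31>B[j]=25 take 25, j++
i=8 j=4: A[i]=31>B[j]=28 take 28, j++
i=8 j=5: A[i]=31<=B[j]=32 take 31, i++
i=9 j=5: A[i]=33>B[j]=32 take 32, j++
i=9 j=6: B done, take A[i]=33, i++

merged[11] = 25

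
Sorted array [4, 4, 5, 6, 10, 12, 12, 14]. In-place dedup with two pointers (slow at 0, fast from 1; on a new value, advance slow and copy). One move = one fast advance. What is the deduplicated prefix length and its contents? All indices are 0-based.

(s=0,f=1) a[fast]=4=a[slow] dup → fast++
(s=0,f=2) a[fast]=5≠a[slow]=4 write a[1]=5 → slow++,fast++
(s=1,f=3) a[fast]=6≠a[slow]=5 write a[2]=6 → slow++,fast++
(s=2,f=4) a[fast]=10≠a[slow]=6 write a[3]=10 → slow++,fast++
(s=3,f=5) a[fast]=12≠a[slow]=10 write a[4]=12 → slow++,fast++
(s=4,f=6) a[fast]=12=a[slow] dup → fast++
(s=4,f=7) a[fast]=14≠a[slow]=12 write a[5]=14 → slow++,fast++

length 6; prefix = [4, 5, 6, 10, 12, 14]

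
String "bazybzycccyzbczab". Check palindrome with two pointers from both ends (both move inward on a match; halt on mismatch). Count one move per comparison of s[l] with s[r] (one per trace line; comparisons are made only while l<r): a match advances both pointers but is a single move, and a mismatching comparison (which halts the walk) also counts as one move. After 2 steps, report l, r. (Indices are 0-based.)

l=2, r=14

l=0 r=16: 'b'=='b', l++,r--
l=1 r=15: 'a'=='a', l++,r--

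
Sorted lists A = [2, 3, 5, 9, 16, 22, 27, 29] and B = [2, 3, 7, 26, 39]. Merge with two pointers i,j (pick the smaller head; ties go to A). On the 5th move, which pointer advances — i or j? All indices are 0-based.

[i=0,j=0] A[i]=2<=B[j]=2 take 2 → i++
[i=1,j=0] A[i]=3>B[j]=2 take 2 → j++
[i=1,j=1] A[i]=3<=B[j]=3 take 3 → i++
[i=2,j=1] A[i]=5>B[j]=3 take 3 → j++
[i=2,j=2] A[i]=5<=B[j]=7 take 5 → i++

i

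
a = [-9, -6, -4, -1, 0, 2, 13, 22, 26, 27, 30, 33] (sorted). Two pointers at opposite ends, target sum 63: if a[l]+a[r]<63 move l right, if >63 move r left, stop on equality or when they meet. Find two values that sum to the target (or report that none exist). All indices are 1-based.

(30, 33)

[1,12] -9+33=24 <63 → l++
[2,12] -6+33=27 <63 → l++
[3,12] -4+33=29 <63 → l++
[4,12] -1+33=32 <63 → l++
[5,12] 0+33=33 <63 → l++
[6,12] 2+33=35 <63 → l++
[7,12] 13+33=46 <63 → l++
[8,12] 22+33=55 <63 → l++
[9,12] 26+33=59 <63 → l++
[10,12] 27+33=60 <63 → l++
[11,12] 30+33=63 → found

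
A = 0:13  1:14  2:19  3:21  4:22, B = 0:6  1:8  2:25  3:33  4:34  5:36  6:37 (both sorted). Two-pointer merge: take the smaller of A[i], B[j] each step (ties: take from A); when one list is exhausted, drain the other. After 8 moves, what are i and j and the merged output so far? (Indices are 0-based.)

i=5, j=3, merged so far=[6, 8, 13, 14, 19, 21, 22, 25]

[i=0,j=0] A[i]=13>B[j]=6 take 6 → j++
[i=0,j=1] A[i]=13>B[j]=8 take 8 → j++
[i=0,j=2] A[i]=13<=B[j]=25 take 13 → i++
[i=1,j=2] A[i]=14<=B[j]=25 take 14 → i++
[i=2,j=2] A[i]=19<=B[j]=25 take 19 → i++
[i=3,j=2] A[i]=21<=B[j]=25 take 21 → i++
[i=4,j=2] A[i]=22<=B[j]=25 take 22 → i++
[i=5,j=2] A done, take B[j]=25 → j++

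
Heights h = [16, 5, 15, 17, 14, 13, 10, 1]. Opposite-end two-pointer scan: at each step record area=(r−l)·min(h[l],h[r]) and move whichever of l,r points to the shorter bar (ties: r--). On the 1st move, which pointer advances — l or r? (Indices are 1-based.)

r

l=1 r=8: min(16,1)*7=7 best=7 *, r--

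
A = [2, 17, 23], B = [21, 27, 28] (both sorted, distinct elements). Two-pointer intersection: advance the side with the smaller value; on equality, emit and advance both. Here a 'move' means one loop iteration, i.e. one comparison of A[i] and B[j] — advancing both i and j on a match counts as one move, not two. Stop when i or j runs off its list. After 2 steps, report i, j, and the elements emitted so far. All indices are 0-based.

i=0 j=0: 2<21, i++
i=1 j=0: 17<21, i++

i=2, j=0, emitted=[]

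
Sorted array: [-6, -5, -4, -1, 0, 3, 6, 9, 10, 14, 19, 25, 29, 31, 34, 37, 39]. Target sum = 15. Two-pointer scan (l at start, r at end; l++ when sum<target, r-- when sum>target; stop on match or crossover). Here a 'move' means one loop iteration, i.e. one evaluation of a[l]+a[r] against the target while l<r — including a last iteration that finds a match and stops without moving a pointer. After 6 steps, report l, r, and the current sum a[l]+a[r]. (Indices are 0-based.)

l=0, r=10, sum=13

[0,16] -6+39=33 >15 → r--
[0,15] -6+37=31 >15 → r--
[0,14] -6+34=28 >15 → r--
[0,13] -6+31=25 >15 → r--
[0,12] -6+29=23 >15 → r--
[0,11] -6+25=19 >15 → r--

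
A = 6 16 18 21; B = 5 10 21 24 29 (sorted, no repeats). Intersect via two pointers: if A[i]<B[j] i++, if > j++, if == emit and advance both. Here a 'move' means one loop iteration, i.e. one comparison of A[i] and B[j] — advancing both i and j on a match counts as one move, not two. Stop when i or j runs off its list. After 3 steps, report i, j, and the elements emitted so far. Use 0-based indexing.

i=0 j=0: 6>5, j++
i=0 j=1: 6<10, i++
i=1 j=1: 16>10, j++

i=1, j=2, emitted=[]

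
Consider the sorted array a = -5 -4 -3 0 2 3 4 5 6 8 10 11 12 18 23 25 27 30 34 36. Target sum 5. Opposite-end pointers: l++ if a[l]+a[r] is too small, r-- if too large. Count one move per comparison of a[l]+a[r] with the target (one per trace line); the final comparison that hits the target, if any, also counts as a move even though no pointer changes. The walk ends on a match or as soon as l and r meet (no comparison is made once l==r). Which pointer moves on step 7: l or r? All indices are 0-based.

r

[0,19] -5+36=31 >5 → r--
[0,18] -5+34=29 >5 → r--
[0,17] -5+30=25 >5 → r--
[0,16] -5+27=22 >5 → r--
[0,15] -5+25=20 >5 → r--
[0,14] -5+23=18 >5 → r--
[0,13] -5+18=13 >5 → r--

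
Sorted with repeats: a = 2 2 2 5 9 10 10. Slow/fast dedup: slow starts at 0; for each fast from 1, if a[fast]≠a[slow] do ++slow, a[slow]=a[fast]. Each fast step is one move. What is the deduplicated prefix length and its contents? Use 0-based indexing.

length 4; prefix = [2, 5, 9, 10]

slow=0 fast=1: a[fast]=2=a[slow] dup, fast++
slow=0 fast=2: a[fast]=2=a[slow] dup, fast++
slow=0 fast=3: a[fast]=5≠a[slow]=2 write a[1]=5, slow++,fast++
slow=1 fast=4: a[fast]=9≠a[slow]=5 write a[2]=9, slow++,fast++
slow=2 fast=5: a[fast]=10≠a[slow]=9 write a[3]=10, slow++,fast++
slow=3 fast=6: a[fast]=10=a[slow] dup, fast++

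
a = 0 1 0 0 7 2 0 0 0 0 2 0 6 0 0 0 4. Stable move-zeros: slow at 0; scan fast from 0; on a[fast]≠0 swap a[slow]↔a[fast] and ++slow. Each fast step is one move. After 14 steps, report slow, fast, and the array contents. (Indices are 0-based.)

slow=5, fast=14, a=[1, 7, 2, 2, 6, 0, 0, 0, 0, 0, 0, 0, 0, 0, 0, 0, 4]

slow=0 fast=0: a[fast]=0, fast++
slow=0 fast=1: a[fast]=1≠0 swap→a[0]=1, slow++,fast++
slow=1 fast=2: a[fast]=0, fast++
slow=1 fast=3: a[fast]=0, fast++
slow=1 fast=4: a[fast]=7≠0 swap→a[1]=7, slow++,fast++
slow=2 fast=5: a[fast]=2≠0 swap→a[2]=2, slow++,fast++
slow=3 fast=6: a[fast]=0, fast++
slow=3 fast=7: a[fast]=0, fast++
slow=3 fast=8: a[fast]=0, fast++
slow=3 fast=9: a[fast]=0, fast++
slow=3 fast=10: a[fast]=2≠0 swap→a[3]=2, slow++,fast++
slow=4 fast=11: a[fast]=0, fast++
slow=4 fast=12: a[fast]=6≠0 swap→a[4]=6, slow++,fast++
slow=5 fast=13: a[fast]=0, fast++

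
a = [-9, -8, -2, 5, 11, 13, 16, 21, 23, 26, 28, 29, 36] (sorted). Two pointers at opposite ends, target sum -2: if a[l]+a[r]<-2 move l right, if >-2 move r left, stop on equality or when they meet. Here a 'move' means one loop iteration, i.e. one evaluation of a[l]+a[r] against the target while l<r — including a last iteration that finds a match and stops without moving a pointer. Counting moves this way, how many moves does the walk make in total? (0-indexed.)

12 moves

[0,12] -9+36=27 >-2 → r--
[0,11] -9+29=20 >-2 → r--
[0,10] -9+28=19 >-2 → r--
[0,9] -9+26=17 >-2 → r--
[0,8] -9+23=14 >-2 → r--
[0,7] -9+21=12 >-2 → r--
[0,6] -9+16=7 >-2 → r--
[0,5] -9+13=4 >-2 → r--
[0,4] -9+11=2 >-2 → r--
[0,3] -9+5=-4 <-2 → l++
[1,3] -8+5=-3 <-2 → l++
[2,3] -2+5=3 >-2 → r--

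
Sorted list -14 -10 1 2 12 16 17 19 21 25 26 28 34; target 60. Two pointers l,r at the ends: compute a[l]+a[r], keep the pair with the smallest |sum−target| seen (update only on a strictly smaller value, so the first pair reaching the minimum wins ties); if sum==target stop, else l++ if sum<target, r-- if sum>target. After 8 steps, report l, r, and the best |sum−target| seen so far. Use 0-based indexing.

[0,12] -14+34=20 d=40 * → l++
[1,12] -10+34=24 d=36 * → l++
[2,12] 1+34=35 d=25 * → l++
[3,12] 2+34=36 d=24 * → l++
[4,12] 12+34=46 d=14 * → l++
[5,12] 16+34=50 d=10 * → l++
[6,12] 17+34=51 d=9 * → l++
[7,12] 19+34=53 d=7 * → l++

l=8, r=12, best |Δ|=7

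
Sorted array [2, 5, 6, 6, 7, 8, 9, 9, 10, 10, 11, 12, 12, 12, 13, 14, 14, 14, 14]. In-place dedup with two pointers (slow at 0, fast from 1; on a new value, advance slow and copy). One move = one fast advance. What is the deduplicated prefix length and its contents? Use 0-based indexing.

length 11; prefix = [2, 5, 6, 7, 8, 9, 10, 11, 12, 13, 14]

(s=0,f=1) a[fast]=5≠a[slow]=2 write a[1]=5 → slow++,fast++
(s=1,f=2) a[fast]=6≠a[slow]=5 write a[2]=6 → slow++,fast++
(s=2,f=3) a[fast]=6=a[slow] dup → fast++
(s=2,f=4) a[fast]=7≠a[slow]=6 write a[3]=7 → slow++,fast++
(s=3,f=5) a[fast]=8≠a[slow]=7 write a[4]=8 → slow++,fast++
(s=4,f=6) a[fast]=9≠a[slow]=8 write a[5]=9 → slow++,fast++
(s=5,f=7) a[fast]=9=a[slow] dup → fast++
(s=5,f=8) a[fast]=10≠a[slow]=9 write a[6]=10 → slow++,fast++
(s=6,f=9) a[fast]=10=a[slow] dup → fast++
(s=6,f=10) a[fast]=11≠a[slow]=10 write a[7]=11 → slow++,fast++
(s=7,f=11) a[fast]=12≠a[slow]=11 write a[8]=12 → slow++,fast++
(s=8,f=12) a[fast]=12=a[slow] dup → fast++
(s=8,f=13) a[fast]=12=a[slow] dup → fast++
(s=8,f=14) a[fast]=13≠a[slow]=12 write a[9]=13 → slow++,fast++
(s=9,f=15) a[fast]=14≠a[slow]=13 write a[10]=14 → slow++,fast++
(s=10,f=16) a[fast]=14=a[slow] dup → fast++
(s=10,f=17) a[fast]=14=a[slow] dup → fast++
(s=10,f=18) a[fast]=14=a[slow] dup → fast++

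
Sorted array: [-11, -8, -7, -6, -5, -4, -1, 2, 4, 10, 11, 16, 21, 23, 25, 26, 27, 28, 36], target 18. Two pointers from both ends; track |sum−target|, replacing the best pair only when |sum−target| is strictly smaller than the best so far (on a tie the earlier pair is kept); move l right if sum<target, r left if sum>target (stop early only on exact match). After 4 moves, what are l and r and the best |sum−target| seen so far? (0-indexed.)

l=1, r=15, best |Δ|=1

[0,18] -11+36=25 d=7 * → r--
[0,17] -11+28=17 d=1 * → l++
[1,17] -8+28=20 d=2 → r--
[1,16] -8+27=19 d=1 → r--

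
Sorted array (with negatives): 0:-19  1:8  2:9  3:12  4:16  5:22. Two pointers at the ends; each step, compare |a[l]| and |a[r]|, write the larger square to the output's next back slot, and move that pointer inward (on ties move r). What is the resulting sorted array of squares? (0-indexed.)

[64, 81, 144, 256, 361, 484]

l=0 r=5: |-19|<=|22| out[5]=484, r--
l=0 r=4: |-19|>|16| out[4]=361, l++
l=1 r=4: |8|<=|16| out[3]=256, r--
l=1 r=3: |8|<=|12| out[2]=144, r--
l=1 r=2: |8|<=|9| out[1]=81, r--
l=1 r=1: |8|<=|8| out[0]=64, r--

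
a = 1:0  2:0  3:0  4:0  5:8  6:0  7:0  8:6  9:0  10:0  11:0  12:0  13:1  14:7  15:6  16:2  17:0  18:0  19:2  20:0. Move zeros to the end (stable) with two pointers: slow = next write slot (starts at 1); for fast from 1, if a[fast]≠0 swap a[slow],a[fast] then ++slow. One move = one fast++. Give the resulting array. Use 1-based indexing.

slow=1 fast=1: a[fast]=0, fast++
slow=1 fast=2: a[fast]=0, fast++
slow=1 fast=3: a[fast]=0, fast++
slow=1 fast=4: a[fast]=0, fast++
slow=1 fast=5: a[fast]=8≠0 swap→a[1]=8, slow++,fast++
slow=2 fast=6: a[fast]=0, fast++
slow=2 fast=7: a[fast]=0, fast++
slow=2 fast=8: a[fast]=6≠0 swap→a[2]=6, slow++,fast++
slow=3 fast=9: a[fast]=0, fast++
slow=3 fast=10: a[fast]=0, fast++
slow=3 fast=11: a[fast]=0, fast++
slow=3 fast=12: a[fast]=0, fast++
slow=3 fast=13: a[fast]=1≠0 swap→a[3]=1, slow++,fast++
slow=4 fast=14: a[fast]=7≠0 swap→a[4]=7, slow++,fast++
slow=5 fast=15: a[fast]=6≠0 swap→a[5]=6, slow++,fast++
slow=6 fast=16: a[fast]=2≠0 swap→a[6]=2, slow++,fast++
slow=7 fast=17: a[fast]=0, fast++
slow=7 fast=18: a[fast]=0, fast++
slow=7 fast=19: a[fast]=2≠0 swap→a[7]=2, slow++,fast++
slow=8 fast=20: a[fast]=0, fast++

[8, 6, 1, 7, 6, 2, 2, 0, 0, 0, 0, 0, 0, 0, 0, 0, 0, 0, 0, 0]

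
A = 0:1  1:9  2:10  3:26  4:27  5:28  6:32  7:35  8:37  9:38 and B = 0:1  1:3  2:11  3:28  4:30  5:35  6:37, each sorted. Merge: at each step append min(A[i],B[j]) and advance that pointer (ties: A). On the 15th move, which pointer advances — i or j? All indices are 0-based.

[i=0,j=0] A[i]=1<=B[j]=1 take 1 → i++
[i=1,j=0] A[i]=9>B[j]=1 take 1 → j++
[i=1,j=1] A[i]=9>B[j]=3 take 3 → j++
[i=1,j=2] A[i]=9<=B[j]=11 take 9 → i++
[i=2,j=2] A[i]=10<=B[j]=11 take 10 → i++
[i=3,j=2] A[i]=26>B[j]=11 take 11 → j++
[i=3,j=3] A[i]=26<=B[j]=28 take 26 → i++
[i=4,j=3] A[i]=27<=B[j]=28 take 27 → i++
[i=5,j=3] A[i]=28<=B[j]=28 take 28 → i++
[i=6,j=3] A[i]=32>B[j]=28 take 28 → j++
[i=6,j=4] A[i]=32>B[j]=30 take 30 → j++
[i=6,j=5] A[i]=32<=B[j]=35 take 32 → i++
[i=7,j=5] A[i]=35<=B[j]=35 take 35 → i++
[i=8,j=5] A[i]=37>B[j]=35 take 35 → j++
[i=8,j=6] A[i]=37<=B[j]=37 take 37 → i++

i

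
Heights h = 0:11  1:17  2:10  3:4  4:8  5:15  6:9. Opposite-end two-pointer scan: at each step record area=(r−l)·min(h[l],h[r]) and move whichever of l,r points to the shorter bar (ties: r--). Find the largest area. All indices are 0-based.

max area = 60

l=0 r=6: min(11,9)*6=54 best=54 *, r--
l=0 r=5: min(11,15)*5=55 best=55 *, l++
l=1 r=5: min(17,15)*4=60 best=60 *, r--
l=1 r=4: min(17,8)*3=24 best=60, r--
l=1 r=3: min(17,4)*2=8 best=60, r--
l=1 r=2: min(17,10)*1=10 best=60, r--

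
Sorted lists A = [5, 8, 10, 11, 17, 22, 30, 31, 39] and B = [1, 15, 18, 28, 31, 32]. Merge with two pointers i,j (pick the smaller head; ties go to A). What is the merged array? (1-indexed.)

i=1 j=1: A[i]=5>B[j]=1 take 1, j++
i=1 j=2: A[i]=5<=B[j]=15 take 5, i++
i=2 j=2: A[i]=8<=B[j]=15 take 8, i++
i=3 j=2: A[i]=10<=B[j]=15 take 10, i++
i=4 j=2: A[i]=11<=B[j]=15 take 11, i++
i=5 j=2: A[i]=17>B[j]=15 take 15, j++
i=5 j=3: A[i]=17<=B[j]=18 take 17, i++
i=6 j=3: A[i]=22>B[j]=18 take 18, j++
i=6 j=4: A[i]=22<=B[j]=28 take 22, i++
i=7 j=4: A[i]=30>B[j]=28 take 28, j++
i=7 j=5: A[i]=30<=B[j]=31 take 30, i++
i=8 j=5: A[i]=31<=B[j]=31 take 31, i++
i=9 j=5: A[i]=39>B[j]=31 take 31, j++
i=9 j=6: A[i]=39>B[j]=32 take 32, j++
i=9 j=7: B done, take A[i]=39, i++

[1, 5, 8, 10, 11, 15, 17, 18, 22, 28, 30, 31, 31, 32, 39]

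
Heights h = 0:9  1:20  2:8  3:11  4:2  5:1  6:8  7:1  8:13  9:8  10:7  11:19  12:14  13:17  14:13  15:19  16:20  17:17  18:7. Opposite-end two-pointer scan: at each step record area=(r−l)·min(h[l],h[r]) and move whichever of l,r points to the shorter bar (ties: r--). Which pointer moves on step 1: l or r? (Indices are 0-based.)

l=0 r=18: min(9,7)*18=126 best=126 *, r--

r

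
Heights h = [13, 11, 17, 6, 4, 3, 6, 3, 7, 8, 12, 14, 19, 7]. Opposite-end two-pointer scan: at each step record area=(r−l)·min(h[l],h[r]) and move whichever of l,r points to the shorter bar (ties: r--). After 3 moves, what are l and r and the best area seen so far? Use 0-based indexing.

l=2, r=12, best area=156

l=0 r=13: min(13,7)*13=91 best=91 *, r--
l=0 r=12: min(13,19)*12=156 best=156 *, l++
l=1 r=12: min(11,19)*11=121 best=156, l++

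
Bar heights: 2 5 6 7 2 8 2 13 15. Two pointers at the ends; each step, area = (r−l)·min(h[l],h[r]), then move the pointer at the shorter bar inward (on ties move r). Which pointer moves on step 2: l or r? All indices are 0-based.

l

l=0 r=8: min(2,15)*8=16 best=16 *, l++
l=1 r=8: min(5,15)*7=35 best=35 *, l++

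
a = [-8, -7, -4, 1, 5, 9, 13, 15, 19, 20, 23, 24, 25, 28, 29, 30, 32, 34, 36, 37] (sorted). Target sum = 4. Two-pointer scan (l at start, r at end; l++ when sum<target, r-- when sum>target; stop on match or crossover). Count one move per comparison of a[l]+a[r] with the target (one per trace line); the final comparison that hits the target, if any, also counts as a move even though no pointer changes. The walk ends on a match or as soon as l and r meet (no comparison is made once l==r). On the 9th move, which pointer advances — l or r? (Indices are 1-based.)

[1,20] -8+37=29 >4 → r--
[1,19] -8+36=28 >4 → r--
[1,18] -8+34=26 >4 → r--
[1,17] -8+32=24 >4 → r--
[1,16] -8+30=22 >4 → r--
[1,15] -8+29=21 >4 → r--
[1,14] -8+28=20 >4 → r--
[1,13] -8+25=17 >4 → r--
[1,12] -8+24=16 >4 → r--

r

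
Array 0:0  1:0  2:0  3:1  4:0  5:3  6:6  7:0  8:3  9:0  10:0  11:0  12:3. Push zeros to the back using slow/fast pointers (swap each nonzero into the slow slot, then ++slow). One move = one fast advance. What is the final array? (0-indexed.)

[1, 3, 6, 3, 3, 0, 0, 0, 0, 0, 0, 0, 0]

(s=0,f=0) a[fast]=0 → fast++
(s=0,f=1) a[fast]=0 → fast++
(s=0,f=2) a[fast]=0 → fast++
(s=0,f=3) a[fast]=1≠0 swap→a[0]=1 → slow++,fast++
(s=1,f=4) a[fast]=0 → fast++
(s=1,f=5) a[fast]=3≠0 swap→a[1]=3 → slow++,fast++
(s=2,f=6) a[fast]=6≠0 swap→a[2]=6 → slow++,fast++
(s=3,f=7) a[fast]=0 → fast++
(s=3,f=8) a[fast]=3≠0 swap→a[3]=3 → slow++,fast++
(s=4,f=9) a[fast]=0 → fast++
(s=4,f=10) a[fast]=0 → fast++
(s=4,f=11) a[fast]=0 → fast++
(s=4,f=12) a[fast]=3≠0 swap→a[4]=3 → slow++,fast++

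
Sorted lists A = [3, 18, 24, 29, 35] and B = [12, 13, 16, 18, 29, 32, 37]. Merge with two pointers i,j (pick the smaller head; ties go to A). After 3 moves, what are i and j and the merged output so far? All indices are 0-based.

i=1, j=2, merged so far=[3, 12, 13]

i=0 j=0: A[i]=3<=B[j]=12 take 3, i++
i=1 j=0: A[i]=18>B[j]=12 take 12, j++
i=1 j=1: A[i]=18>B[j]=13 take 13, j++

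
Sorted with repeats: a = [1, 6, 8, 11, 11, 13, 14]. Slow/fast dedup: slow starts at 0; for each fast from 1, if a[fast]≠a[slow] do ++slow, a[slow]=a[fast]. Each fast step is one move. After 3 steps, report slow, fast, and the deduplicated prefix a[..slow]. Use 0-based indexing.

slow=3, fast=4, prefix=[1, 6, 8, 11]

slow=0 fast=1: a[fast]=6≠a[slow]=1 write a[1]=6, slow++,fast++
slow=1 fast=2: a[fast]=8≠a[slow]=6 write a[2]=8, slow++,fast++
slow=2 fast=3: a[fast]=11≠a[slow]=8 write a[3]=11, slow++,fast++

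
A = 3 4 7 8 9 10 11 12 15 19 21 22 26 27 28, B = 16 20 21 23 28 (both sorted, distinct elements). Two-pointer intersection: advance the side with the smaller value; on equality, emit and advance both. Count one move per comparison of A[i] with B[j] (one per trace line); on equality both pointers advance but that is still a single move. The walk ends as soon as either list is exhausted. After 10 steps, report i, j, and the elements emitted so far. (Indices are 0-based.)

i=0 j=0: 3<16, i++
i=1 j=0: 4<16, i++
i=2 j=0: 7<16, i++
i=3 j=0: 8<16, i++
i=4 j=0: 9<16, i++
i=5 j=0: 10<16, i++
i=6 j=0: 11<16, i++
i=7 j=0: 12<16, i++
i=8 j=0: 15<16, i++
i=9 j=0: 19>16, j++

i=9, j=1, emitted=[]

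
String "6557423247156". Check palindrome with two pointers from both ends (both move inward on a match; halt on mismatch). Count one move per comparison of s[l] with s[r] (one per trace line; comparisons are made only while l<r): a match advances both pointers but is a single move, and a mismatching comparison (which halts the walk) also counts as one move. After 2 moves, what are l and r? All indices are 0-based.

l=2, r=10

[0,12] '6'=='6' → l++,r--
[1,11] '5'=='5' → l++,r--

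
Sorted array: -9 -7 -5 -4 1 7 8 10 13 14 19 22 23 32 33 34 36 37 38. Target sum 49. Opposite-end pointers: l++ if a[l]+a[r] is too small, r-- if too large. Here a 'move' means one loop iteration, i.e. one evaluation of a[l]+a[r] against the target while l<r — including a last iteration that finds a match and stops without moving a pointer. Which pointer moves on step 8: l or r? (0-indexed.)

l=0 r=18: -9+38=29 <49, l++
l=1 r=18: -7+38=31 <49, l++
l=2 r=18: -5+38=33 <49, l++
l=3 r=18: -4+38=34 <49, l++
l=4 r=18: 1+38=39 <49, l++
l=5 r=18: 7+38=45 <49, l++
l=6 r=18: 8+38=46 <49, l++
l=7 r=18: 10+38=48 <49, l++

l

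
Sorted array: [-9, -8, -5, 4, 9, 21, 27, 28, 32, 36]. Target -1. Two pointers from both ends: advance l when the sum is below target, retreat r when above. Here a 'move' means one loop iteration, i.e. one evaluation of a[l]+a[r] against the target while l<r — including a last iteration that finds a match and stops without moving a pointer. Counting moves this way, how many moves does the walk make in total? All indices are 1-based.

l=1 r=10: -9+36=27 >-1, r--
l=1 r=9: -9+32=23 >-1, r--
l=1 r=8: -9+28=19 >-1, r--
l=1 r=7: -9+27=18 >-1, r--
l=1 r=6: -9+21=12 >-1, r--
l=1 r=5: -9+9=0 >-1, r--
l=1 r=4: -9+4=-5 <-1, l++
l=2 r=4: -8+4=-4 <-1, l++
l=3 r=4: -5+4=-1, found

9 moves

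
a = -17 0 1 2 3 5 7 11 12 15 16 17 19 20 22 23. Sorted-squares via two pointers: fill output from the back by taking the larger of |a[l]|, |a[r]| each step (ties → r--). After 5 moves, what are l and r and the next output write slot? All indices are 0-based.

[0,15] |-17|<=|23| out[15]=529 → r--
[0,14] |-17|<=|22| out[14]=484 → r--
[0,13] |-17|<=|20| out[13]=400 → r--
[0,12] |-17|<=|19| out[12]=361 → r--
[0,11] |-17|<=|17| out[11]=289 → r--

l=0, r=10, next write slot=10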